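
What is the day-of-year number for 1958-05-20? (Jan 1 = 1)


Date: May 20, 1958
Days in months 1 through 4: 120
Plus 20 days in May

Day of year: 140


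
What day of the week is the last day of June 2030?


June 2030 has 30 days
Anchor: Jan 1, 2030. With p = 2030 - 1 = 2029: (p + p//4 - p//100 + p//400) mod 7 = (2029 + 507 - 20 + 5) mod 7 = 2521 mod 7 = 1 -> Tuesday (Mon=0 ... Sun=6)
Days before June (Jan-May): 151; June 1 index = (1 + 151) mod 7 = 5 -> Saturday
Last day offset: 30 - 1 = 29 days
Weekday index = (5 + 29) mod 7 = 6

Sunday, June 30


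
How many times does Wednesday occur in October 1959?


October 1959 has 31 days
Anchor: Jan 1, 1959. With p = 1959 - 1 = 1958: (p + p//4 - p//100 + p//400) mod 7 = (1958 + 489 - 19 + 4) mod 7 = 2432 mod 7 = 3 -> Thursday (Mon=0 ... Sun=6)
Days before October (Jan-Sep): 273; October 1 index = (3 + 273) mod 7 = 3 -> Thursday
First Wednesday is October 7
Wednesdays: 7, 14, 21, 28

4 Wednesdays


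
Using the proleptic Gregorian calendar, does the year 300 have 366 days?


Gregorian leap year rule: divisible by 4, but not by 100, unless also by 400.
300 is divisible by 100 but not 400 -> not a leap year

No


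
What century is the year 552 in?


Century = (year - 1) // 100 + 1
= (552 - 1) // 100 + 1
= 551 // 100 + 1
= 5 + 1

6th century


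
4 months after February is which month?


February is month 2
2 + 4 = 6

June


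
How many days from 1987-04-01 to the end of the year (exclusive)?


Day of year: 91 of 365
Remaining = 365 - 91

274 days


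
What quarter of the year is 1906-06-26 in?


Month: June (month 6)
Q1: Jan-Mar, Q2: Apr-Jun, Q3: Jul-Sep, Q4: Oct-Dec

Q2


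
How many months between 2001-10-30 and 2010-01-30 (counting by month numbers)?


From October 2001 to January 2010
9 years * 12 = 108 months, minus 9 months = 99

99 months


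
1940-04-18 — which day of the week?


Date: April 18, 1940
Anchor: Jan 1, 1940. With p = 1940 - 1 = 1939: (p + p//4 - p//100 + p//400) mod 7 = (1939 + 484 - 19 + 4) mod 7 = 2408 mod 7 = 0 -> Monday (Mon=0 ... Sun=6)
Days before April (Jan-Mar): 91; offset = 91 + 18 - 1 = 108
Weekday index = (0 + 108) mod 7 = 3

Day of the week: Thursday


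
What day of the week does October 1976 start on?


Target: October 1, 1976
Anchor: Jan 1, 1976. With p = 1976 - 1 = 1975: (p + p//4 - p//100 + p//400) mod 7 = (1975 + 493 - 19 + 4) mod 7 = 2453 mod 7 = 3 -> Thursday (Mon=0 ... Sun=6)
Days before October (Jan-Sep): 274 days
Weekday index = (3 + 274) mod 7 = 4

Friday


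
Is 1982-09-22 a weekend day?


Anchor: Jan 1, 1982. With p = 1982 - 1 = 1981: (p + p//4 - p//100 + p//400) mod 7 = (1981 + 495 - 19 + 4) mod 7 = 2461 mod 7 = 4 -> Friday (Mon=0 ... Sun=6)
Day of year: 265; offset = 264
Weekday index = (4 + 264) mod 7 = 2 -> Wednesday
Weekend days: Saturday, Sunday

No


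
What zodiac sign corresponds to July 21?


Date: July 21
Conventional tropical zodiac dates: Cancer from June 21 onward; Leo starts July 23
July 21 falls within the Cancer range

Cancer


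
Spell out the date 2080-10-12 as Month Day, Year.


ISO 2080-10-12 parses as year=2080, month=10, day=12
Month 10 -> October

October 12, 2080


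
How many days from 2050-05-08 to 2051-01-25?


From 2050-05-08 to 2051-01-25
2050-05-08: days before May = 31 + 28 + 31 + 30 = 120 (2050 is not a leap year); day of year = 120 + 8 = 128
2051-01-25: day of year = 25
Rest of 2050: 365 - 128 = 237
Total = 237 + 25 = 262

262 days


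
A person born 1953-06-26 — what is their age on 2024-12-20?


Birth: 1953-06-26
Reference: 2024-12-20
Year difference: 2024 - 1953 = 71

71 years old


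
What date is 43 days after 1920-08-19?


Start: 1920-08-19, add 43 days
August 1920 has 31 days: 31 - 19 = 12 days to August 31 -> 31 left
September 1920 has 30 days -> 1 left
October 1920: 1 <= 31 -> lands on October 1

Result: 1920-10-01


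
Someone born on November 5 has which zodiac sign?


Date: November 5
Conventional tropical zodiac dates: Scorpio from October 23 onward; Sagittarius starts November 22
November 5 falls within the Scorpio range

Scorpio


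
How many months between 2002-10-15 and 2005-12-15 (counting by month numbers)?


From October 2002 to December 2005
3 years * 12 = 36 months, plus 2 months = 38

38 months


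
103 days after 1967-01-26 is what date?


Start: 1967-01-26, add 103 days
January 1967 has 31 days: 31 - 26 = 5 days to January 31 -> 98 left
February 1967 has 28 days -> 70 left
March 1967 has 31 days -> 39 left
April 1967 has 30 days -> 9 left
May 1967: 9 <= 31 -> lands on May 9

Result: 1967-05-09


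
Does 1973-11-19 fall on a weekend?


Anchor: Jan 1, 1973. With p = 1973 - 1 = 1972: (p + p//4 - p//100 + p//400) mod 7 = (1972 + 493 - 19 + 4) mod 7 = 2450 mod 7 = 0 -> Monday (Mon=0 ... Sun=6)
Day of year: 323; offset = 322
Weekday index = (0 + 322) mod 7 = 0 -> Monday
Weekend days: Saturday, Sunday

No


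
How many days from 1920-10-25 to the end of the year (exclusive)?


Day of year: 299 of 366
Remaining = 366 - 299

67 days


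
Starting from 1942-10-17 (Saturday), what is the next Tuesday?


Current: Saturday
Target: Tuesday
Days ahead: 3

Next Tuesday: 1942-10-20


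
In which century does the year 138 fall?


Century = (year - 1) // 100 + 1
= (138 - 1) // 100 + 1
= 137 // 100 + 1
= 1 + 1

2nd century


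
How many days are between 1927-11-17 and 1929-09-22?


From 1927-11-17 to 1929-09-22
1927-11-17: days before November = 31 + 28 + 31 + 30 + 31 + 30 + 31 + 31 + 30 + 31 = 304 (1927 is not a leap year); day of year = 304 + 17 = 321
1929-09-22: days before September = 31 + 28 + 31 + 30 + 31 + 30 + 31 + 31 = 243 (1929 is not a leap year); day of year = 243 + 22 = 265
Rest of 1927: 365 - 321 = 44
Full years 1928 (366): 366
Total = 44 + 366 + 265 = 675

675 days


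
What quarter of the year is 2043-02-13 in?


Month: February (month 2)
Q1: Jan-Mar, Q2: Apr-Jun, Q3: Jul-Sep, Q4: Oct-Dec

Q1


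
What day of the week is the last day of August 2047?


August 2047 has 31 days
Anchor: Jan 1, 2047. With p = 2047 - 1 = 2046: (p + p//4 - p//100 + p//400) mod 7 = (2046 + 511 - 20 + 5) mod 7 = 2542 mod 7 = 1 -> Tuesday (Mon=0 ... Sun=6)
Days before August (Jan-Jul): 212; August 1 index = (1 + 212) mod 7 = 3 -> Thursday
Last day offset: 31 - 1 = 30 days
Weekday index = (3 + 30) mod 7 = 5

Saturday, August 31


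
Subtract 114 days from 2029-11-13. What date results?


Start: 2029-11-13, subtract 114 days
Back 13 days from November 13 reaches October 31, 2029 -> 101 left
October 2029 has 31 days -> back to September 30, 2029 -> 70 left
September 2029 has 30 days -> back to August 31, 2029 -> 40 left
August 2029 has 31 days -> back to July 31, 2029 -> 9 left
July 2029: 31 - 9 = 22 -> lands on July 22

Result: 2029-07-22


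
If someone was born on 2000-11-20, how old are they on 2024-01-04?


Birth: 2000-11-20
Reference: 2024-01-04
Year difference: 2024 - 2000 = 24
Birthday not yet reached in 2024, subtract 1

23 years old


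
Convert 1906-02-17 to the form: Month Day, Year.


ISO 1906-02-17 parses as year=1906, month=02, day=17
Month 2 -> February

February 17, 1906


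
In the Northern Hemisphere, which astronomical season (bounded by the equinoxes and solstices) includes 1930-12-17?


Date: December 17
Astronomical Autumn (approx.; exact equinox/solstice day varies by year): September 22 to December 20
December 17 falls within the Autumn window

Autumn


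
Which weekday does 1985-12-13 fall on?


Date: December 13, 1985
Anchor: Jan 1, 1985. With p = 1985 - 1 = 1984: (p + p//4 - p//100 + p//400) mod 7 = (1984 + 496 - 19 + 4) mod 7 = 2465 mod 7 = 1 -> Tuesday (Mon=0 ... Sun=6)
Days before December (Jan-Nov): 334; offset = 334 + 13 - 1 = 346
Weekday index = (1 + 346) mod 7 = 4

Day of the week: Friday


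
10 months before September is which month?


September is month 9
9 - 10 = -1; wrap: -1 + 12 = 11

November


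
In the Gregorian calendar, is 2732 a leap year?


Gregorian leap year rule: divisible by 4, but not by 100, unless also by 400.
2732 is divisible by 4 but not 100 -> leap year

Yes


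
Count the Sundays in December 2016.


December 2016 has 31 days
Anchor: Jan 1, 2016. With p = 2016 - 1 = 2015: (p + p//4 - p//100 + p//400) mod 7 = (2015 + 503 - 20 + 5) mod 7 = 2503 mod 7 = 4 -> Friday (Mon=0 ... Sun=6)
Days before December (Jan-Nov): 335; December 1 index = (4 + 335) mod 7 = 3 -> Thursday
First Sunday is December 4
Sundays: 4, 11, 18, 25

4 Sundays


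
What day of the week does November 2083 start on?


Target: November 1, 2083
Anchor: Jan 1, 2083. With p = 2083 - 1 = 2082: (p + p//4 - p//100 + p//400) mod 7 = (2082 + 520 - 20 + 5) mod 7 = 2587 mod 7 = 4 -> Friday (Mon=0 ... Sun=6)
Days before November (Jan-Oct): 304 days
Weekday index = (4 + 304) mod 7 = 0

Monday


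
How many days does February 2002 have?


February 2002 (leap year: no)

28 days


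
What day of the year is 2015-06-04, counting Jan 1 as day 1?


Date: June 4, 2015
Days in months 1 through 5: 151
Plus 4 days in June

Day of year: 155


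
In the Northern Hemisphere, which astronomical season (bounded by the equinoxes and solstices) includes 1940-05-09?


Date: May 9
Astronomical Spring (approx.; exact equinox/solstice day varies by year): March 20 to June 20
May 9 falls within the Spring window

Spring


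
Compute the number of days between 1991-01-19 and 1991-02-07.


From 1991-01-19 to 1991-02-07
1991-01-19: day of year = 19
1991-02-07: days before February = 31; day of year = 31 + 7 = 38
Same year: 38 - 19 = 19

19 days


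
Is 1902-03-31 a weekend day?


Anchor: Jan 1, 1902. With p = 1902 - 1 = 1901: (p + p//4 - p//100 + p//400) mod 7 = (1901 + 475 - 19 + 4) mod 7 = 2361 mod 7 = 2 -> Wednesday (Mon=0 ... Sun=6)
Day of year: 90; offset = 89
Weekday index = (2 + 89) mod 7 = 0 -> Monday
Weekend days: Saturday, Sunday

No


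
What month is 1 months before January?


January is month 1
1 - 1 = 0; wrap: 0 + 12 = 12

December


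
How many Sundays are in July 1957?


July 1957 has 31 days
Anchor: Jan 1, 1957. With p = 1957 - 1 = 1956: (p + p//4 - p//100 + p//400) mod 7 = (1956 + 489 - 19 + 4) mod 7 = 2430 mod 7 = 1 -> Tuesday (Mon=0 ... Sun=6)
Days before July (Jan-Jun): 181; July 1 index = (1 + 181) mod 7 = 0 -> Monday
First Sunday is July 7
Sundays: 7, 14, 21, 28

4 Sundays


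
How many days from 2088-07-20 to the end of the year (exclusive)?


Day of year: 202 of 366
Remaining = 366 - 202

164 days


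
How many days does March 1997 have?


March 1997

31 days


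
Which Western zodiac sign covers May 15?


Date: May 15
Conventional tropical zodiac dates: Taurus from April 20 onward; Gemini starts May 21
May 15 falls within the Taurus range

Taurus


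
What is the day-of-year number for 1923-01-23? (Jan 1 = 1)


Date: January 23, 1923
No months before January
Plus 23 days in January

Day of year: 23


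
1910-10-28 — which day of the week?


Date: October 28, 1910
Anchor: Jan 1, 1910. With p = 1910 - 1 = 1909: (p + p//4 - p//100 + p//400) mod 7 = (1909 + 477 - 19 + 4) mod 7 = 2371 mod 7 = 5 -> Saturday (Mon=0 ... Sun=6)
Days before October (Jan-Sep): 273; offset = 273 + 28 - 1 = 300
Weekday index = (5 + 300) mod 7 = 4

Day of the week: Friday


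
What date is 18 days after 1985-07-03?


Start: 1985-07-03, add 18 days
July 1985 has 31 days; 3 + 18 = 21 stays within July

Result: 1985-07-21


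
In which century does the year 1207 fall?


Century = (year - 1) // 100 + 1
= (1207 - 1) // 100 + 1
= 1206 // 100 + 1
= 12 + 1

13th century


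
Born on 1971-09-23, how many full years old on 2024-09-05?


Birth: 1971-09-23
Reference: 2024-09-05
Year difference: 2024 - 1971 = 53
Birthday not yet reached in 2024, subtract 1

52 years old


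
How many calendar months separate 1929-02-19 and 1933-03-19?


From February 1929 to March 1933
4 years * 12 = 48 months, plus 1 month = 49

49 months


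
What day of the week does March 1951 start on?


Target: March 1, 1951
Anchor: Jan 1, 1951. With p = 1951 - 1 = 1950: (p + p//4 - p//100 + p//400) mod 7 = (1950 + 487 - 19 + 4) mod 7 = 2422 mod 7 = 0 -> Monday (Mon=0 ... Sun=6)
Days before March (Jan-Feb): 59 days
Weekday index = (0 + 59) mod 7 = 3

Thursday


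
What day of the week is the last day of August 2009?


August 2009 has 31 days
Anchor: Jan 1, 2009. With p = 2009 - 1 = 2008: (p + p//4 - p//100 + p//400) mod 7 = (2008 + 502 - 20 + 5) mod 7 = 2495 mod 7 = 3 -> Thursday (Mon=0 ... Sun=6)
Days before August (Jan-Jul): 212; August 1 index = (3 + 212) mod 7 = 5 -> Saturday
Last day offset: 31 - 1 = 30 days
Weekday index = (5 + 30) mod 7 = 0

Monday, August 31


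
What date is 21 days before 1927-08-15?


Start: 1927-08-15, subtract 21 days
Back 15 days from August 15 reaches July 31, 1927 -> 6 left
July 1927: 31 - 6 = 25 -> lands on July 25

Result: 1927-07-25


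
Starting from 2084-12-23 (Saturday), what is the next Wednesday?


Current: Saturday
Target: Wednesday
Days ahead: 4

Next Wednesday: 2084-12-27


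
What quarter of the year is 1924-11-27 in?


Month: November (month 11)
Q1: Jan-Mar, Q2: Apr-Jun, Q3: Jul-Sep, Q4: Oct-Dec

Q4


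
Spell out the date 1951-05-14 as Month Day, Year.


ISO 1951-05-14 parses as year=1951, month=05, day=14
Month 5 -> May

May 14, 1951


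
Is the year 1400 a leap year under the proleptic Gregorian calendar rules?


Gregorian leap year rule: divisible by 4, but not by 100, unless also by 400.
1400 is divisible by 100 but not 400 -> not a leap year

No


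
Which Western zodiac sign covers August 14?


Date: August 14
Conventional tropical zodiac dates: Leo from July 23 onward; Virgo starts August 23
August 14 falls within the Leo range

Leo


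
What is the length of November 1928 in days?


November 1928

30 days


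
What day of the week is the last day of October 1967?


October 1967 has 31 days
Anchor: Jan 1, 1967. With p = 1967 - 1 = 1966: (p + p//4 - p//100 + p//400) mod 7 = (1966 + 491 - 19 + 4) mod 7 = 2442 mod 7 = 6 -> Sunday (Mon=0 ... Sun=6)
Days before October (Jan-Sep): 273; October 1 index = (6 + 273) mod 7 = 6 -> Sunday
Last day offset: 31 - 1 = 30 days
Weekday index = (6 + 30) mod 7 = 1

Tuesday, October 31


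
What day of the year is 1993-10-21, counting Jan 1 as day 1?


Date: October 21, 1993
Days in months 1 through 9: 273
Plus 21 days in October

Day of year: 294


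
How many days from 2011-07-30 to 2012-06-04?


From 2011-07-30 to 2012-06-04
2011-07-30: days before July = 31 + 28 + 31 + 30 + 31 + 30 = 181 (2011 is not a leap year); day of year = 181 + 30 = 211
2012-06-04: days before June = 31 + 29 + 31 + 30 + 31 = 152 (2012 is a leap year); day of year = 152 + 4 = 156
Rest of 2011: 365 - 211 = 154
Total = 154 + 156 = 310

310 days


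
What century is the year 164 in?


Century = (year - 1) // 100 + 1
= (164 - 1) // 100 + 1
= 163 // 100 + 1
= 1 + 1

2nd century


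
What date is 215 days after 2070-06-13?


Start: 2070-06-13, add 215 days
June 2070 has 30 days: 30 - 13 = 17 days to June 30 -> 198 left
July 2070 has 31 days -> 167 left
August 2070 has 31 days -> 136 left
September 2070 has 30 days -> 106 left
October 2070 has 31 days -> 75 left
November 2070 has 30 days -> 45 left
December 2070 has 31 days -> 14 left
January 2071: 14 <= 31 -> lands on January 14

Result: 2071-01-14


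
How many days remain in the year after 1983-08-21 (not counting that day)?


Day of year: 233 of 365
Remaining = 365 - 233

132 days


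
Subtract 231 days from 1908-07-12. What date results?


Start: 1908-07-12, subtract 231 days
Back 12 days from July 12 reaches June 30, 1908 -> 219 left
June 1908 has 30 days -> back to May 31, 1908 -> 189 left
May 1908 has 31 days -> back to April 30, 1908 -> 158 left
April 1908 has 30 days -> back to March 31, 1908 -> 128 left
March 1908 has 31 days -> back to February 29, 1908 -> 97 left
February 1908 has 29 days -> back to January 31, 1908 -> 68 left
January 1908 has 31 days -> back to December 31, 1907 -> 37 left
December 1907 has 31 days -> back to November 30, 1907 -> 6 left
November 1907: 30 - 6 = 24 -> lands on November 24

Result: 1907-11-24


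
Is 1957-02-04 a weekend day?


Anchor: Jan 1, 1957. With p = 1957 - 1 = 1956: (p + p//4 - p//100 + p//400) mod 7 = (1956 + 489 - 19 + 4) mod 7 = 2430 mod 7 = 1 -> Tuesday (Mon=0 ... Sun=6)
Day of year: 35; offset = 34
Weekday index = (1 + 34) mod 7 = 0 -> Monday
Weekend days: Saturday, Sunday

No


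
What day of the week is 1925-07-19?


Date: July 19, 1925
Anchor: Jan 1, 1925. With p = 1925 - 1 = 1924: (p + p//4 - p//100 + p//400) mod 7 = (1924 + 481 - 19 + 4) mod 7 = 2390 mod 7 = 3 -> Thursday (Mon=0 ... Sun=6)
Days before July (Jan-Jun): 181; offset = 181 + 19 - 1 = 199
Weekday index = (3 + 199) mod 7 = 6

Day of the week: Sunday


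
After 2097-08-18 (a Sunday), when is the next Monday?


Current: Sunday
Target: Monday
Days ahead: 1

Next Monday: 2097-08-19


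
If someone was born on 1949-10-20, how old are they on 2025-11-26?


Birth: 1949-10-20
Reference: 2025-11-26
Year difference: 2025 - 1949 = 76

76 years old


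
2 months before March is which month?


March is month 3
3 - 2 = 1

January


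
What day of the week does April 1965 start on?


Target: April 1, 1965
Anchor: Jan 1, 1965. With p = 1965 - 1 = 1964: (p + p//4 - p//100 + p//400) mod 7 = (1964 + 491 - 19 + 4) mod 7 = 2440 mod 7 = 4 -> Friday (Mon=0 ... Sun=6)
Days before April (Jan-Mar): 90 days
Weekday index = (4 + 90) mod 7 = 3

Thursday


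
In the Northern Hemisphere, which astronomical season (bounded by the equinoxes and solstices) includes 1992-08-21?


Date: August 21
Astronomical Summer (approx.; exact equinox/solstice day varies by year): June 21 to September 21
August 21 falls within the Summer window

Summer


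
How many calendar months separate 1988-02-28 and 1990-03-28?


From February 1988 to March 1990
2 years * 12 = 24 months, plus 1 month = 25

25 months


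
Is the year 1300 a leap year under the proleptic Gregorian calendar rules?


Gregorian leap year rule: divisible by 4, but not by 100, unless also by 400.
1300 is divisible by 100 but not 400 -> not a leap year

No


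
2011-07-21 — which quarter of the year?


Month: July (month 7)
Q1: Jan-Mar, Q2: Apr-Jun, Q3: Jul-Sep, Q4: Oct-Dec

Q3


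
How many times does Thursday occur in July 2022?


July 2022 has 31 days
Anchor: Jan 1, 2022. With p = 2022 - 1 = 2021: (p + p//4 - p//100 + p//400) mod 7 = (2021 + 505 - 20 + 5) mod 7 = 2511 mod 7 = 5 -> Saturday (Mon=0 ... Sun=6)
Days before July (Jan-Jun): 181; July 1 index = (5 + 181) mod 7 = 4 -> Friday
First Thursday is July 7
Thursdays: 7, 14, 21, 28

4 Thursdays


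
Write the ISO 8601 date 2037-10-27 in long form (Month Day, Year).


ISO 2037-10-27 parses as year=2037, month=10, day=27
Month 10 -> October

October 27, 2037


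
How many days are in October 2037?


October 2037

31 days


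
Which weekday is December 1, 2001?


Target: December 1, 2001
Anchor: Jan 1, 2001. With p = 2001 - 1 = 2000: (p + p//4 - p//100 + p//400) mod 7 = (2000 + 500 - 20 + 5) mod 7 = 2485 mod 7 = 0 -> Monday (Mon=0 ... Sun=6)
Days before December (Jan-Nov): 334 days
Weekday index = (0 + 334) mod 7 = 5

Saturday


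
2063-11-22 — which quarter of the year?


Month: November (month 11)
Q1: Jan-Mar, Q2: Apr-Jun, Q3: Jul-Sep, Q4: Oct-Dec

Q4


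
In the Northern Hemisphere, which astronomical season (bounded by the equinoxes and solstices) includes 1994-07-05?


Date: July 5
Astronomical Summer (approx.; exact equinox/solstice day varies by year): June 21 to September 21
July 5 falls within the Summer window

Summer


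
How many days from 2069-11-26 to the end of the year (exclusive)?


Day of year: 330 of 365
Remaining = 365 - 330

35 days


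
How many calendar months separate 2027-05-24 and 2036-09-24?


From May 2027 to September 2036
9 years * 12 = 108 months, plus 4 months = 112

112 months


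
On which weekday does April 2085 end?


April 2085 has 30 days
Anchor: Jan 1, 2085. With p = 2085 - 1 = 2084: (p + p//4 - p//100 + p//400) mod 7 = (2084 + 521 - 20 + 5) mod 7 = 2590 mod 7 = 0 -> Monday (Mon=0 ... Sun=6)
Days before April (Jan-Mar): 90; April 1 index = (0 + 90) mod 7 = 6 -> Sunday
Last day offset: 30 - 1 = 29 days
Weekday index = (6 + 29) mod 7 = 0

Monday, April 30


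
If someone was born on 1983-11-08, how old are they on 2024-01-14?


Birth: 1983-11-08
Reference: 2024-01-14
Year difference: 2024 - 1983 = 41
Birthday not yet reached in 2024, subtract 1

40 years old


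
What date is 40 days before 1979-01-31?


Start: 1979-01-31, subtract 40 days
Back 31 days from January 31 reaches December 31, 1978 -> 9 left
December 1978: 31 - 9 = 22 -> lands on December 22

Result: 1978-12-22


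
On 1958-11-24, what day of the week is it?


Date: November 24, 1958
Anchor: Jan 1, 1958. With p = 1958 - 1 = 1957: (p + p//4 - p//100 + p//400) mod 7 = (1957 + 489 - 19 + 4) mod 7 = 2431 mod 7 = 2 -> Wednesday (Mon=0 ... Sun=6)
Days before November (Jan-Oct): 304; offset = 304 + 24 - 1 = 327
Weekday index = (2 + 327) mod 7 = 0

Day of the week: Monday


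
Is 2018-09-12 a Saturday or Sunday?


Anchor: Jan 1, 2018. With p = 2018 - 1 = 2017: (p + p//4 - p//100 + p//400) mod 7 = (2017 + 504 - 20 + 5) mod 7 = 2506 mod 7 = 0 -> Monday (Mon=0 ... Sun=6)
Day of year: 255; offset = 254
Weekday index = (0 + 254) mod 7 = 2 -> Wednesday
Weekend days: Saturday, Sunday

No


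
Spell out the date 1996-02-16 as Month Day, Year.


ISO 1996-02-16 parses as year=1996, month=02, day=16
Month 2 -> February

February 16, 1996


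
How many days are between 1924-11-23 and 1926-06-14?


From 1924-11-23 to 1926-06-14
1924-11-23: days before November = 31 + 29 + 31 + 30 + 31 + 30 + 31 + 31 + 30 + 31 = 305 (1924 is a leap year); day of year = 305 + 23 = 328
1926-06-14: days before June = 31 + 28 + 31 + 30 + 31 = 151 (1926 is not a leap year); day of year = 151 + 14 = 165
Rest of 1924: 366 - 328 = 38
Full years 1925 (365): 365
Total = 38 + 365 + 165 = 568

568 days


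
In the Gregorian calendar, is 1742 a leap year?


Gregorian leap year rule: divisible by 4, but not by 100, unless also by 400.
1742 is not divisible by 4 -> not a leap year

No


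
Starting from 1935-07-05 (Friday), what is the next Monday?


Current: Friday
Target: Monday
Days ahead: 3

Next Monday: 1935-07-08


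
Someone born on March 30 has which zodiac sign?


Date: March 30
Conventional tropical zodiac dates: Aries from March 21 onward; Taurus starts April 20
March 30 falls within the Aries range

Aries


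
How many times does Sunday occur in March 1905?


March 1905 has 31 days
Anchor: Jan 1, 1905. With p = 1905 - 1 = 1904: (p + p//4 - p//100 + p//400) mod 7 = (1904 + 476 - 19 + 4) mod 7 = 2365 mod 7 = 6 -> Sunday (Mon=0 ... Sun=6)
Days before March (Jan-Feb): 59; March 1 index = (6 + 59) mod 7 = 2 -> Wednesday
First Sunday is March 5
Sundays: 5, 12, 19, 26

4 Sundays


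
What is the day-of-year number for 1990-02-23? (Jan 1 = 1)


Date: February 23, 1990
Days in months 1 through 1: 31
Plus 23 days in February

Day of year: 54


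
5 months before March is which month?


March is month 3
3 - 5 = -2; wrap: -2 + 12 = 10

October


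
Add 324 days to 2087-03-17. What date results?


Start: 2087-03-17, add 324 days
March 2087 has 31 days: 31 - 17 = 14 days to March 31 -> 310 left
April 2087 has 30 days -> 280 left
May 2087 has 31 days -> 249 left
June 2087 has 30 days -> 219 left
July 2087 has 31 days -> 188 left
August 2087 has 31 days -> 157 left
September 2087 has 30 days -> 127 left
October 2087 has 31 days -> 96 left
November 2087 has 30 days -> 66 left
December 2087 has 31 days -> 35 left
January 2088 has 31 days -> 4 left
February 2088: 4 <= 29 -> lands on February 4

Result: 2088-02-04


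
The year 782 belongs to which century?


Century = (year - 1) // 100 + 1
= (782 - 1) // 100 + 1
= 781 // 100 + 1
= 7 + 1

8th century


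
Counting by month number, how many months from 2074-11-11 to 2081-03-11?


From November 2074 to March 2081
7 years * 12 = 84 months, minus 8 months = 76

76 months


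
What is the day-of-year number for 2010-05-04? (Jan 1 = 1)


Date: May 4, 2010
Days in months 1 through 4: 120
Plus 4 days in May

Day of year: 124


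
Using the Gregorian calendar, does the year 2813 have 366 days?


Gregorian leap year rule: divisible by 4, but not by 100, unless also by 400.
2813 is not divisible by 4 -> not a leap year

No


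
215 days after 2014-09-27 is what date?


Start: 2014-09-27, add 215 days
September 2014 has 30 days: 30 - 27 = 3 days to September 30 -> 212 left
October 2014 has 31 days -> 181 left
November 2014 has 30 days -> 151 left
December 2014 has 31 days -> 120 left
January 2015 has 31 days -> 89 left
February 2015 has 28 days -> 61 left
March 2015 has 31 days -> 30 left
April 2015: 30 <= 30 -> lands on April 30

Result: 2015-04-30


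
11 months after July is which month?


July is month 7
7 + 11 = 18; wrap: 18 - 12 = 6

June


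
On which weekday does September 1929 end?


September 1929 has 30 days
Anchor: Jan 1, 1929. With p = 1929 - 1 = 1928: (p + p//4 - p//100 + p//400) mod 7 = (1928 + 482 - 19 + 4) mod 7 = 2395 mod 7 = 1 -> Tuesday (Mon=0 ... Sun=6)
Days before September (Jan-Aug): 243; September 1 index = (1 + 243) mod 7 = 6 -> Sunday
Last day offset: 30 - 1 = 29 days
Weekday index = (6 + 29) mod 7 = 0

Monday, September 30


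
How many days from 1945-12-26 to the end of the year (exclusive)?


Day of year: 360 of 365
Remaining = 365 - 360

5 days


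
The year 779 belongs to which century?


Century = (year - 1) // 100 + 1
= (779 - 1) // 100 + 1
= 778 // 100 + 1
= 7 + 1

8th century


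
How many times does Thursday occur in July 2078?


July 2078 has 31 days
Anchor: Jan 1, 2078. With p = 2078 - 1 = 2077: (p + p//4 - p//100 + p//400) mod 7 = (2077 + 519 - 20 + 5) mod 7 = 2581 mod 7 = 5 -> Saturday (Mon=0 ... Sun=6)
Days before July (Jan-Jun): 181; July 1 index = (5 + 181) mod 7 = 4 -> Friday
First Thursday is July 7
Thursdays: 7, 14, 21, 28

4 Thursdays


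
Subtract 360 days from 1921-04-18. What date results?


Start: 1921-04-18, subtract 360 days
Back 18 days from April 18 reaches March 31, 1921 -> 342 left
March 1921 has 31 days -> back to February 28, 1921 -> 311 left
February 1921 has 28 days -> back to January 31, 1921 -> 283 left
January 1921 has 31 days -> back to December 31, 1920 -> 252 left
December 1920 has 31 days -> back to November 30, 1920 -> 221 left
November 1920 has 30 days -> back to October 31, 1920 -> 191 left
October 1920 has 31 days -> back to September 30, 1920 -> 160 left
September 1920 has 30 days -> back to August 31, 1920 -> 130 left
August 1920 has 31 days -> back to July 31, 1920 -> 99 left
July 1920 has 31 days -> back to June 30, 1920 -> 68 left
June 1920 has 30 days -> back to May 31, 1920 -> 38 left
May 1920 has 31 days -> back to April 30, 1920 -> 7 left
April 1920: 30 - 7 = 23 -> lands on April 23

Result: 1920-04-23


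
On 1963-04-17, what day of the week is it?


Date: April 17, 1963
Anchor: Jan 1, 1963. With p = 1963 - 1 = 1962: (p + p//4 - p//100 + p//400) mod 7 = (1962 + 490 - 19 + 4) mod 7 = 2437 mod 7 = 1 -> Tuesday (Mon=0 ... Sun=6)
Days before April (Jan-Mar): 90; offset = 90 + 17 - 1 = 106
Weekday index = (1 + 106) mod 7 = 2

Day of the week: Wednesday


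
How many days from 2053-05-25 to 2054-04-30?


From 2053-05-25 to 2054-04-30
2053-05-25: days before May = 31 + 28 + 31 + 30 = 120 (2053 is not a leap year); day of year = 120 + 25 = 145
2054-04-30: days before April = 31 + 28 + 31 = 90 (2054 is not a leap year); day of year = 90 + 30 = 120
Rest of 2053: 365 - 145 = 220
Total = 220 + 120 = 340

340 days


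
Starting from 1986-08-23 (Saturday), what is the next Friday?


Current: Saturday
Target: Friday
Days ahead: 6

Next Friday: 1986-08-29


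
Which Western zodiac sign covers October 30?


Date: October 30
Conventional tropical zodiac dates: Scorpio from October 23 onward; Sagittarius starts November 22
October 30 falls within the Scorpio range

Scorpio


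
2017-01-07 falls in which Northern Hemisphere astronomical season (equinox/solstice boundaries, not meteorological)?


Date: January 7
Astronomical Winter (approx.; exact equinox/solstice day varies by year): December 21 to March 19
January 7 falls within the Winter window

Winter


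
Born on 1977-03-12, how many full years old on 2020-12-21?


Birth: 1977-03-12
Reference: 2020-12-21
Year difference: 2020 - 1977 = 43

43 years old


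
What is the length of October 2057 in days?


October 2057

31 days


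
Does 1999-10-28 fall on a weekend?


Anchor: Jan 1, 1999. With p = 1999 - 1 = 1998: (p + p//4 - p//100 + p//400) mod 7 = (1998 + 499 - 19 + 4) mod 7 = 2482 mod 7 = 4 -> Friday (Mon=0 ... Sun=6)
Day of year: 301; offset = 300
Weekday index = (4 + 300) mod 7 = 3 -> Thursday
Weekend days: Saturday, Sunday

No


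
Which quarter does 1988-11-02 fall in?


Month: November (month 11)
Q1: Jan-Mar, Q2: Apr-Jun, Q3: Jul-Sep, Q4: Oct-Dec

Q4


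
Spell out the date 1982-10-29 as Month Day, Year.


ISO 1982-10-29 parses as year=1982, month=10, day=29
Month 10 -> October

October 29, 1982


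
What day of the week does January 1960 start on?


Target: January 1, 1960
Anchor: Jan 1, 1960. With p = 1960 - 1 = 1959: (p + p//4 - p//100 + p//400) mod 7 = (1959 + 489 - 19 + 4) mod 7 = 2433 mod 7 = 4 -> Friday (Mon=0 ... Sun=6)
Offset from anchor: 0 days
Weekday index = (4 + 0) mod 7 = 4

Friday


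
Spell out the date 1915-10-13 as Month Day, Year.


ISO 1915-10-13 parses as year=1915, month=10, day=13
Month 10 -> October

October 13, 1915


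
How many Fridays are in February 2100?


February 2100 has 28 days
Anchor: Jan 1, 2100. With p = 2100 - 1 = 2099: (p + p//4 - p//100 + p//400) mod 7 = (2099 + 524 - 20 + 5) mod 7 = 2608 mod 7 = 4 -> Friday (Mon=0 ... Sun=6)
Days before February (Jan): 31; February 1 index = (4 + 31) mod 7 = 0 -> Monday
First Friday is February 5
Fridays: 5, 12, 19, 26

4 Fridays


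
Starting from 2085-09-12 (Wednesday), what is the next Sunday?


Current: Wednesday
Target: Sunday
Days ahead: 4

Next Sunday: 2085-09-16


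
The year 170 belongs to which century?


Century = (year - 1) // 100 + 1
= (170 - 1) // 100 + 1
= 169 // 100 + 1
= 1 + 1

2nd century


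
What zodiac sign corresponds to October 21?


Date: October 21
Conventional tropical zodiac dates: Libra from September 23 onward; Scorpio starts October 23
October 21 falls within the Libra range

Libra


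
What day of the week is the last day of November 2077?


November 2077 has 30 days
Anchor: Jan 1, 2077. With p = 2077 - 1 = 2076: (p + p//4 - p//100 + p//400) mod 7 = (2076 + 519 - 20 + 5) mod 7 = 2580 mod 7 = 4 -> Friday (Mon=0 ... Sun=6)
Days before November (Jan-Oct): 304; November 1 index = (4 + 304) mod 7 = 0 -> Monday
Last day offset: 30 - 1 = 29 days
Weekday index = (0 + 29) mod 7 = 1

Tuesday, November 30


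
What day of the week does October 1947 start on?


Target: October 1, 1947
Anchor: Jan 1, 1947. With p = 1947 - 1 = 1946: (p + p//4 - p//100 + p//400) mod 7 = (1946 + 486 - 19 + 4) mod 7 = 2417 mod 7 = 2 -> Wednesday (Mon=0 ... Sun=6)
Days before October (Jan-Sep): 273 days
Weekday index = (2 + 273) mod 7 = 2

Wednesday


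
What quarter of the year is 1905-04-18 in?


Month: April (month 4)
Q1: Jan-Mar, Q2: Apr-Jun, Q3: Jul-Sep, Q4: Oct-Dec

Q2


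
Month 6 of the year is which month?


Month 6 of 12

June


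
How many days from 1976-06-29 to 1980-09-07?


From 1976-06-29 to 1980-09-07
1976-06-29: days before June = 31 + 29 + 31 + 30 + 31 = 152 (1976 is a leap year); day of year = 152 + 29 = 181
1980-09-07: days before September = 31 + 29 + 31 + 30 + 31 + 30 + 31 + 31 = 244 (1980 is a leap year); day of year = 244 + 7 = 251
Rest of 1976: 366 - 181 = 185
Full years 1977 (365), 1978 (365), 1979 (365): 1095
Total = 185 + 1095 + 251 = 1531

1531 days


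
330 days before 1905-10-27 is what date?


Start: 1905-10-27, subtract 330 days
Back 27 days from October 27 reaches September 30, 1905 -> 303 left
September 1905 has 30 days -> back to August 31, 1905 -> 273 left
August 1905 has 31 days -> back to July 31, 1905 -> 242 left
July 1905 has 31 days -> back to June 30, 1905 -> 211 left
June 1905 has 30 days -> back to May 31, 1905 -> 181 left
May 1905 has 31 days -> back to April 30, 1905 -> 150 left
April 1905 has 30 days -> back to March 31, 1905 -> 120 left
March 1905 has 31 days -> back to February 28, 1905 -> 89 left
February 1905 has 28 days -> back to January 31, 1905 -> 61 left
January 1905 has 31 days -> back to December 31, 1904 -> 30 left
December 1904: 31 - 30 = 1 -> lands on December 1

Result: 1904-12-01


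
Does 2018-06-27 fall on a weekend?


Anchor: Jan 1, 2018. With p = 2018 - 1 = 2017: (p + p//4 - p//100 + p//400) mod 7 = (2017 + 504 - 20 + 5) mod 7 = 2506 mod 7 = 0 -> Monday (Mon=0 ... Sun=6)
Day of year: 178; offset = 177
Weekday index = (0 + 177) mod 7 = 2 -> Wednesday
Weekend days: Saturday, Sunday

No


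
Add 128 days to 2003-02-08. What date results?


Start: 2003-02-08, add 128 days
February 2003 has 28 days: 28 - 8 = 20 days to February 28 -> 108 left
March 2003 has 31 days -> 77 left
April 2003 has 30 days -> 47 left
May 2003 has 31 days -> 16 left
June 2003: 16 <= 30 -> lands on June 16

Result: 2003-06-16


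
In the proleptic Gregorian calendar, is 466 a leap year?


Gregorian leap year rule: divisible by 4, but not by 100, unless also by 400.
466 is not divisible by 4 -> not a leap year

No


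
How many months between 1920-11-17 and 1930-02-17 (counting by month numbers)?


From November 1920 to February 1930
10 years * 12 = 120 months, minus 9 months = 111

111 months


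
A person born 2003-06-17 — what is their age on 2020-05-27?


Birth: 2003-06-17
Reference: 2020-05-27
Year difference: 2020 - 2003 = 17
Birthday not yet reached in 2020, subtract 1

16 years old


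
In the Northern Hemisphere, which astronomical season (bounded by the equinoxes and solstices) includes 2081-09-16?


Date: September 16
Astronomical Summer (approx.; exact equinox/solstice day varies by year): June 21 to September 21
September 16 falls within the Summer window

Summer


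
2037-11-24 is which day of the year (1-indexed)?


Date: November 24, 2037
Days in months 1 through 10: 304
Plus 24 days in November

Day of year: 328


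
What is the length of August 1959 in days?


August 1959

31 days


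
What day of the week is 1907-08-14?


Date: August 14, 1907
Anchor: Jan 1, 1907. With p = 1907 - 1 = 1906: (p + p//4 - p//100 + p//400) mod 7 = (1906 + 476 - 19 + 4) mod 7 = 2367 mod 7 = 1 -> Tuesday (Mon=0 ... Sun=6)
Days before August (Jan-Jul): 212; offset = 212 + 14 - 1 = 225
Weekday index = (1 + 225) mod 7 = 2

Day of the week: Wednesday


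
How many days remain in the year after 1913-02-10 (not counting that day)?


Day of year: 41 of 365
Remaining = 365 - 41

324 days


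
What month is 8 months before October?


October is month 10
10 - 8 = 2

February


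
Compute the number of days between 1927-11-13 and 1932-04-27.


From 1927-11-13 to 1932-04-27
1927-11-13: days before November = 31 + 28 + 31 + 30 + 31 + 30 + 31 + 31 + 30 + 31 = 304 (1927 is not a leap year); day of year = 304 + 13 = 317
1932-04-27: days before April = 31 + 29 + 31 = 91 (1932 is a leap year); day of year = 91 + 27 = 118
Rest of 1927: 365 - 317 = 48
Full years 1928 (366), 1929 (365), 1930 (365), 1931 (365): 1461
Total = 48 + 1461 + 118 = 1627

1627 days


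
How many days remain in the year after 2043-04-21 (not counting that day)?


Day of year: 111 of 365
Remaining = 365 - 111

254 days


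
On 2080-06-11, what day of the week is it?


Date: June 11, 2080
Anchor: Jan 1, 2080. With p = 2080 - 1 = 2079: (p + p//4 - p//100 + p//400) mod 7 = (2079 + 519 - 20 + 5) mod 7 = 2583 mod 7 = 0 -> Monday (Mon=0 ... Sun=6)
Days before June (Jan-May): 152; offset = 152 + 11 - 1 = 162
Weekday index = (0 + 162) mod 7 = 1

Day of the week: Tuesday


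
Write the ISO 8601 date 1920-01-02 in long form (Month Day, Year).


ISO 1920-01-02 parses as year=1920, month=01, day=02
Month 1 -> January

January 2, 1920


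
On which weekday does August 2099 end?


August 2099 has 31 days
Anchor: Jan 1, 2099. With p = 2099 - 1 = 2098: (p + p//4 - p//100 + p//400) mod 7 = (2098 + 524 - 20 + 5) mod 7 = 2607 mod 7 = 3 -> Thursday (Mon=0 ... Sun=6)
Days before August (Jan-Jul): 212; August 1 index = (3 + 212) mod 7 = 5 -> Saturday
Last day offset: 31 - 1 = 30 days
Weekday index = (5 + 30) mod 7 = 0

Monday, August 31


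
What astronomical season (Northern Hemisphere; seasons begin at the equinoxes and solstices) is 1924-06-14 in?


Date: June 14
Astronomical Spring (approx.; exact equinox/solstice day varies by year): March 20 to June 20
June 14 falls within the Spring window

Spring


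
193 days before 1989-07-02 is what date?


Start: 1989-07-02, subtract 193 days
Back 2 days from July 2 reaches June 30, 1989 -> 191 left
June 1989 has 30 days -> back to May 31, 1989 -> 161 left
May 1989 has 31 days -> back to April 30, 1989 -> 130 left
April 1989 has 30 days -> back to March 31, 1989 -> 100 left
March 1989 has 31 days -> back to February 28, 1989 -> 69 left
February 1989 has 28 days -> back to January 31, 1989 -> 41 left
January 1989 has 31 days -> back to December 31, 1988 -> 10 left
December 1988: 31 - 10 = 21 -> lands on December 21

Result: 1988-12-21


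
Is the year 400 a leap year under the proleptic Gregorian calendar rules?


Gregorian leap year rule: divisible by 4, but not by 100, unless also by 400.
400 is divisible by 400 -> leap year

Yes


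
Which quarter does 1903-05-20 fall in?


Month: May (month 5)
Q1: Jan-Mar, Q2: Apr-Jun, Q3: Jul-Sep, Q4: Oct-Dec

Q2


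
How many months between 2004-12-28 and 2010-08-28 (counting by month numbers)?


From December 2004 to August 2010
6 years * 12 = 72 months, minus 4 months = 68

68 months


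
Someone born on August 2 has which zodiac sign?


Date: August 2
Conventional tropical zodiac dates: Leo from July 23 onward; Virgo starts August 23
August 2 falls within the Leo range

Leo


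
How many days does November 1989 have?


November 1989

30 days


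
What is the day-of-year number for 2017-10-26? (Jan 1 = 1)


Date: October 26, 2017
Days in months 1 through 9: 273
Plus 26 days in October

Day of year: 299


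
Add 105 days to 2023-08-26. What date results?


Start: 2023-08-26, add 105 days
August 2023 has 31 days: 31 - 26 = 5 days to August 31 -> 100 left
September 2023 has 30 days -> 70 left
October 2023 has 31 days -> 39 left
November 2023 has 30 days -> 9 left
December 2023: 9 <= 31 -> lands on December 9

Result: 2023-12-09


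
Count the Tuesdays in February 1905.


February 1905 has 28 days
Anchor: Jan 1, 1905. With p = 1905 - 1 = 1904: (p + p//4 - p//100 + p//400) mod 7 = (1904 + 476 - 19 + 4) mod 7 = 2365 mod 7 = 6 -> Sunday (Mon=0 ... Sun=6)
Days before February (Jan): 31; February 1 index = (6 + 31) mod 7 = 2 -> Wednesday
First Tuesday is February 7
Tuesdays: 7, 14, 21, 28

4 Tuesdays


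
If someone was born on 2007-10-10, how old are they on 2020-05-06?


Birth: 2007-10-10
Reference: 2020-05-06
Year difference: 2020 - 2007 = 13
Birthday not yet reached in 2020, subtract 1

12 years old


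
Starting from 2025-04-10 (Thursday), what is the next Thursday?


Current: Thursday
Target: Thursday
Days ahead: 7

Next Thursday: 2025-04-17
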